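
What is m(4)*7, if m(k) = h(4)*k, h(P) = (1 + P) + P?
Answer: 252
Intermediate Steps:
h(P) = 1 + 2*P
m(k) = 9*k (m(k) = (1 + 2*4)*k = (1 + 8)*k = 9*k)
m(4)*7 = (9*4)*7 = 36*7 = 252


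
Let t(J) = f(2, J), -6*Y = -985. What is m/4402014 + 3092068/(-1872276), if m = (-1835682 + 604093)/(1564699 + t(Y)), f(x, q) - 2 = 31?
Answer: -84516193009479839/51175337234219224 ≈ -1.6515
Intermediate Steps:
Y = 985/6 (Y = -⅙*(-985) = 985/6 ≈ 164.17)
f(x, q) = 33 (f(x, q) = 2 + 31 = 33)
t(J) = 33
m = -1231589/1564732 (m = (-1835682 + 604093)/(1564699 + 33) = -1231589/1564732 ≈ -0.78709)
m/4402014 + 3092068/(-1872276) = -1231589/1564732/4402014 + 3092068/(-1872276) = -1231589/1564732*1/4402014 + 3092068*(-1/1872276) = -1231589/6887972170248 - 110431/66867 = -84516193009479839/51175337234219224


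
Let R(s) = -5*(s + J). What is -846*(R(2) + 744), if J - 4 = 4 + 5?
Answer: -565974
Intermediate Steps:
J = 13 (J = 4 + (4 + 5) = 4 + 9 = 13)
R(s) = -65 - 5*s (R(s) = -5*(s + 13) = -5*(13 + s) = -65 - 5*s)
-846*(R(2) + 744) = -846*((-65 - 5*2) + 744) = -846*((-65 - 10) + 744) = -846*(-75 + 744) = -846*669 = -565974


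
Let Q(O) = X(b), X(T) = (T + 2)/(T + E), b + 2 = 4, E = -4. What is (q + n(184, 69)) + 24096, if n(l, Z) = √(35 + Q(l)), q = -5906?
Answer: 18190 + √33 ≈ 18196.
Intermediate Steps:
b = 2 (b = -2 + 4 = 2)
X(T) = (2 + T)/(-4 + T) (X(T) = (T + 2)/(T - 4) = (2 + T)/(-4 + T))
Q(O) = -2 (Q(O) = (2 + 2)/(-4 + 2) = 4/(-2) = -½*4 = -2)
n(l, Z) = √33 (n(l, Z) = √(35 - 2) = √33)
(q + n(184, 69)) + 24096 = (-5906 + √33) + 24096 = 18190 + √33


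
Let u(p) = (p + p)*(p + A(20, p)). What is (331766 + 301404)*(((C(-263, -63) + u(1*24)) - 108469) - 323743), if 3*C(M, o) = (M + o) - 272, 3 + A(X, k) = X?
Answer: -817631416100/3 ≈ -2.7254e+11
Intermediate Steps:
A(X, k) = -3 + X
C(M, o) = -272/3 + M/3 + o/3 (C(M, o) = ((M + o) - 272)/3 = (-272 + M + o)/3 = -272/3 + M/3 + o/3)
u(p) = 2*p*(17 + p) (u(p) = (p + p)*(p + (-3 + 20)) = (2*p)*(p + 17) = (2*p)*(17 + p) = 2*p*(17 + p))
(331766 + 301404)*(((C(-263, -63) + u(1*24)) - 108469) - 323743) = (331766 + 301404)*((((-272/3 + (1/3)*(-263) + (1/3)*(-63)) + 2*(1*24)*(17 + 1*24)) - 108469) - 323743) = 633170*((((-272/3 - 263/3 - 21) + 2*24*(17 + 24)) - 108469) - 323743) = 633170*(((-598/3 + 2*24*41) - 108469) - 323743) = 633170*(((-598/3 + 1968) - 108469) - 323743) = 633170*((5306/3 - 108469) - 323743) = 633170*(-320101/3 - 323743) = 633170*(-1291330/3) = -817631416100/3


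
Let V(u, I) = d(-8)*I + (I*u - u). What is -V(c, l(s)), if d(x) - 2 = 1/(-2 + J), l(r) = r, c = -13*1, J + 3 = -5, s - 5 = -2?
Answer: 203/10 ≈ 20.300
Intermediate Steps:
s = 3 (s = 5 - 2 = 3)
J = -8 (J = -3 - 5 = -8)
c = -13
d(x) = 19/10 (d(x) = 2 + 1/(-2 - 8) = 2 + 1/(-10) = 2 - 1/10 = 19/10)
V(u, I) = -u + 19*I/10 + I*u (V(u, I) = 19*I/10 + (I*u - u) = 19*I/10 + (-u + I*u) = -u + 19*I/10 + I*u)
-V(c, l(s)) = -(-1*(-13) + (19/10)*3 + 3*(-13)) = -(13 + 57/10 - 39) = -1*(-203/10) = 203/10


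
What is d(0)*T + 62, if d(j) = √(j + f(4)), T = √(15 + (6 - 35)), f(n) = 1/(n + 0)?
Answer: 62 + I*√14/2 ≈ 62.0 + 1.8708*I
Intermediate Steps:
f(n) = 1/n
T = I*√14 (T = √(15 - 29) = √(-14) = I*√14 ≈ 3.7417*I)
d(j) = √(¼ + j) (d(j) = √(j + 1/4) = √(j + ¼) = √(¼ + j))
d(0)*T + 62 = (√(1 + 4*0)/2)*(I*√14) + 62 = (√(1 + 0)/2)*(I*√14) + 62 = (√1/2)*(I*√14) + 62 = ((½)*1)*(I*√14) + 62 = (I*√14)/2 + 62 = I*√14/2 + 62 = 62 + I*√14/2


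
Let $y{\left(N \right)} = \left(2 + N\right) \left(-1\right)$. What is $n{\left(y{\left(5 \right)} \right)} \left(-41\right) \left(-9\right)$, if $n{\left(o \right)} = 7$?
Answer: $2583$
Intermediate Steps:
$y{\left(N \right)} = -2 - N$
$n{\left(y{\left(5 \right)} \right)} \left(-41\right) \left(-9\right) = 7 \left(-41\right) \left(-9\right) = \left(-287\right) \left(-9\right) = 2583$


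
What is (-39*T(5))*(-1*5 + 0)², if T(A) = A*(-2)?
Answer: 9750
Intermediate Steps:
T(A) = -2*A
(-39*T(5))*(-1*5 + 0)² = (-(-78)*5)*(-1*5 + 0)² = (-39*(-10))*(-5 + 0)² = 390*(-5)² = 390*25 = 9750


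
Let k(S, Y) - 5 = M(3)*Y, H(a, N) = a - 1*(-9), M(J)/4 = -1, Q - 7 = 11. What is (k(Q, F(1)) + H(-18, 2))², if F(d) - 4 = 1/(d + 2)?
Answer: 4096/9 ≈ 455.11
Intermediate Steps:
Q = 18 (Q = 7 + 11 = 18)
M(J) = -4 (M(J) = 4*(-1) = -4)
F(d) = 4 + 1/(2 + d) (F(d) = 4 + 1/(d + 2) = 4 + 1/(2 + d))
H(a, N) = 9 + a (H(a, N) = a + 9 = 9 + a)
k(S, Y) = 5 - 4*Y
(k(Q, F(1)) + H(-18, 2))² = ((5 - 4*(9 + 4*1)/(2 + 1)) + (9 - 18))² = ((5 - 4*(9 + 4)/3) - 9)² = ((5 - 4*13/3) - 9)² = ((5 - 52/3) - 9)² = (-37/3 - 9)² = (-64/3)² = 4096/9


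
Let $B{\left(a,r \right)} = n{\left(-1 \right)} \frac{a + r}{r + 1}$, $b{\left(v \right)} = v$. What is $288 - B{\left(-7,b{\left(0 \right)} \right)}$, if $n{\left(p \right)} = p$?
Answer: $281$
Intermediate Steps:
$B{\left(a,r \right)} = - \frac{a + r}{1 + r}$ ($B{\left(a,r \right)} = - \frac{a + r}{r + 1} = - \frac{a + r}{1 + r}$)
$288 - B{\left(-7,b{\left(0 \right)} \right)} = 288 - \frac{\left(-1\right) \left(-7\right) - 0}{1 + 0} = 288 - \frac{7 + 0}{1} = 288 - 1 \cdot 7 = 288 - 7 = 281$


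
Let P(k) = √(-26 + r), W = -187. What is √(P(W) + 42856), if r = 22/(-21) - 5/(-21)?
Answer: √(18899496 + 21*I*√11823)/21 ≈ 207.02 + 0.012506*I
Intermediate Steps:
r = -17/21 (r = 22*(-1/21) - 5*(-1/21) = -22/21 + 5/21 = -17/21 ≈ -0.80952)
P(k) = I*√11823/21 (P(k) = √(-26 - 17/21) = √(-563/21) = I*√11823/21)
√(P(W) + 42856) = √(I*√11823/21 + 42856) = √(42856 + I*√11823/21)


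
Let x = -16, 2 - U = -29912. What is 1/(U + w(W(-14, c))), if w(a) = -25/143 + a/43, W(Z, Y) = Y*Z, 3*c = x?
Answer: 18447/551852365 ≈ 3.3427e-5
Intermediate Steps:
U = 29914 (U = 2 - 1*(-29912) = 2 + 29912 = 29914)
c = -16/3 (c = (⅓)*(-16) = -16/3 ≈ -5.3333)
w(a) = -25/143 + a/43 (w(a) = -25*1/143 + a*(1/43) = -25/143 + a/43)
1/(U + w(W(-14, c))) = 1/(29914 + (-25/143 + (-16/3*(-14))/43)) = 1/(29914 + (-25/143 + (1/43)*(224/3))) = 1/(29914 + (-25/143 + 224/129)) = 1/(29914 + 28807/18447) = 1/(551852365/18447) = 18447/551852365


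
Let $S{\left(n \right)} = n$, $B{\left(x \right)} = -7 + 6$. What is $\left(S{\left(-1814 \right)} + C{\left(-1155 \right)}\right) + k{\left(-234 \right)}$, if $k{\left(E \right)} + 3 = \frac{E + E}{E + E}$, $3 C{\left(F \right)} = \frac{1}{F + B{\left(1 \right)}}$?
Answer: $- \frac{6297889}{3468} \approx -1816.0$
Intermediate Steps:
$B{\left(x \right)} = -1$
$C{\left(F \right)} = \frac{1}{3 \left(-1 + F\right)}$ ($C{\left(F \right)} = \frac{1}{3 \left(F - 1\right)} = \frac{1}{3 \left(-1 + F\right)}$)
$k{\left(E \right)} = -2$ ($k{\left(E \right)} = -3 + \frac{E + E}{E + E} = -3 + \frac{2 E}{2 E} = -3 + 2 E \frac{1}{2 E} = -3 + 1 = -2$)
$\left(S{\left(-1814 \right)} + C{\left(-1155 \right)}\right) + k{\left(-234 \right)} = \left(-1814 + \frac{1}{3 \left(-1 - 1155\right)}\right) - 2 = \left(-1814 + \frac{1}{3 \left(-1156\right)}\right) - 2 = \left(-1814 + \frac{1}{3} \left(- \frac{1}{1156}\right)\right) - 2 = \left(-1814 - \frac{1}{3468}\right) - 2 = - \frac{6290953}{3468} - 2 = - \frac{6297889}{3468}$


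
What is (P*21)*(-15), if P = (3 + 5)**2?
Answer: -20160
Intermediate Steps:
P = 64 (P = 8**2 = 64)
(P*21)*(-15) = (64*21)*(-15) = 1344*(-15) = -20160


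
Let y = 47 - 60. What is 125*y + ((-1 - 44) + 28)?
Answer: -1642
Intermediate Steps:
y = -13
125*y + ((-1 - 44) + 28) = 125*(-13) + ((-1 - 44) + 28) = -1625 + (-45 + 28) = -1625 - 17 = -1642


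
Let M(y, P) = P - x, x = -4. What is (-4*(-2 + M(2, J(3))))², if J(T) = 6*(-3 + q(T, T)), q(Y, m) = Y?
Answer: 64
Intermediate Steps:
J(T) = -18 + 6*T (J(T) = 6*(-3 + T) = -18 + 6*T)
M(y, P) = 4 + P (M(y, P) = P - 1*(-4) = P + 4 = 4 + P)
(-4*(-2 + M(2, J(3))))² = (-4*(-2 + (4 + (-18 + 6*3))))² = (-4*(-2 + (4 + (-18 + 18))))² = (-4*(-2 + (4 + 0)))² = (-4*(-2 + 4))² = (-4*2)² = (-8)² = 64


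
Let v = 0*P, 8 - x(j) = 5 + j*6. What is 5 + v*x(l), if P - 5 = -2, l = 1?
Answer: 5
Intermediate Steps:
P = 3 (P = 5 - 2 = 3)
x(j) = 3 - 6*j (x(j) = 8 - (5 + j*6) = 8 - (5 + 6*j) = 8 + (-5 - 6*j) = 3 - 6*j)
v = 0 (v = 0*3 = 0)
5 + v*x(l) = 5 + 0*(3 - 6*1) = 5 + 0*(3 - 6) = 5 + 0*(-3) = 5 + 0 = 5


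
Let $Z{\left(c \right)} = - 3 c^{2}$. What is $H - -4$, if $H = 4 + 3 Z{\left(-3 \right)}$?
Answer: $-73$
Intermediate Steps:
$H = -77$ ($H = 4 + 3 \left(- 3 \left(-3\right)^{2}\right) = 4 + 3 \left(\left(-3\right) 9\right) = 4 + 3 \left(-27\right) = 4 - 81 = -77$)
$H - -4 = -77 - -4 = -77 + 4 = -73$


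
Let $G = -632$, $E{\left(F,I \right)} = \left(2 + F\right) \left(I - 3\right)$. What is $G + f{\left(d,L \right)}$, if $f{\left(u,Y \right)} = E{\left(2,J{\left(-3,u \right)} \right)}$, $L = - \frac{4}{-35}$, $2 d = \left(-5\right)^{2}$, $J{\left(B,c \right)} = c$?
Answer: $-594$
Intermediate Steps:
$d = \frac{25}{2}$ ($d = \frac{\left(-5\right)^{2}}{2} = \frac{1}{2} \cdot 25 = \frac{25}{2} \approx 12.5$)
$L = \frac{4}{35}$ ($L = \left(-4\right) \left(- \frac{1}{35}\right) = \frac{4}{35} \approx 0.11429$)
$E{\left(F,I \right)} = \left(-3 + I\right) \left(2 + F\right)$ ($E{\left(F,I \right)} = \left(2 + F\right) \left(-3 + I\right) = \left(-3 + I\right) \left(2 + F\right)$)
$f{\left(u,Y \right)} = -12 + 4 u$ ($f{\left(u,Y \right)} = -6 - 6 + 2 u + 2 u = -12 + 4 u$)
$G + f{\left(d,L \right)} = -632 + \left(-12 + 4 \cdot \frac{25}{2}\right) = -632 + \left(-12 + 50\right) = -632 + 38 = -594$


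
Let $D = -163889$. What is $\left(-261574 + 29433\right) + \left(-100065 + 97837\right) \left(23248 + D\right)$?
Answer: $313116007$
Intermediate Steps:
$\left(-261574 + 29433\right) + \left(-100065 + 97837\right) \left(23248 + D\right) = \left(-261574 + 29433\right) + \left(-100065 + 97837\right) \left(23248 - 163889\right) = -232141 - -313348148 = -232141 + 313348148 = 313116007$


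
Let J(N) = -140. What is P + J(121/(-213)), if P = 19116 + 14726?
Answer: 33702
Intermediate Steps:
P = 33842
P + J(121/(-213)) = 33842 - 140 = 33702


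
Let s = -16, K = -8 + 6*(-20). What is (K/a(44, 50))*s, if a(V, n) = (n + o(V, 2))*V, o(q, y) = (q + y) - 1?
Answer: 512/1045 ≈ 0.48995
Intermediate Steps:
o(q, y) = -1 + q + y
K = -128 (K = -8 - 120 = -128)
a(V, n) = V*(1 + V + n) (a(V, n) = (n + (-1 + V + 2))*V = (n + (1 + V))*V = (1 + V + n)*V = V*(1 + V + n))
(K/a(44, 50))*s = -128*1/(44*(1 + 44 + 50))*(-16) = -128/(44*95)*(-16) = -128/4180*(-16) = -128*1/4180*(-16) = -32/1045*(-16) = 512/1045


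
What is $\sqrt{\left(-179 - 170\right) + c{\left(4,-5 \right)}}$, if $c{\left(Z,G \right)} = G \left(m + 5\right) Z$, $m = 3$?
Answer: $i \sqrt{509} \approx 22.561 i$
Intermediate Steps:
$c{\left(Z,G \right)} = 8 G Z$ ($c{\left(Z,G \right)} = G \left(3 + 5\right) Z = G 8 Z = 8 G Z$)
$\sqrt{\left(-179 - 170\right) + c{\left(4,-5 \right)}} = \sqrt{\left(-179 - 170\right) + 8 \left(-5\right) 4} = \sqrt{-349 - 160} = \sqrt{-509} = i \sqrt{509}$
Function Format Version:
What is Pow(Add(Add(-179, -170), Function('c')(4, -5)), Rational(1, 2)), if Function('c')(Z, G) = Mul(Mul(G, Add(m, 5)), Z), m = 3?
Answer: Mul(I, Pow(509, Rational(1, 2))) ≈ Mul(22.561, I)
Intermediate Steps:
Function('c')(Z, G) = Mul(8, G, Z) (Function('c')(Z, G) = Mul(Mul(G, Add(3, 5)), Z) = Mul(Mul(G, 8), Z) = Mul(Mul(8, G), Z) = Mul(8, G, Z))
Pow(Add(Add(-179, -170), Function('c')(4, -5)), Rational(1, 2)) = Pow(Add(Add(-179, -170), Mul(8, -5, 4)), Rational(1, 2)) = Pow(Add(-349, -160), Rational(1, 2)) = Pow(-509, Rational(1, 2)) = Mul(I, Pow(509, Rational(1, 2)))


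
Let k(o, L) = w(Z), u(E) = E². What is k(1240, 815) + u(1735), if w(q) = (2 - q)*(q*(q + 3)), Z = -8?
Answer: 3010625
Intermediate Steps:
w(q) = q*(2 - q)*(3 + q) (w(q) = (2 - q)*(q*(3 + q)) = q*(2 - q)*(3 + q))
k(o, L) = 400 (k(o, L) = -8*(6 - 1*(-8) - 1*(-8)²) = -8*(6 + 8 - 1*64) = -8*(6 + 8 - 64) = -8*(-50) = 400)
k(1240, 815) + u(1735) = 400 + 1735² = 400 + 3010225 = 3010625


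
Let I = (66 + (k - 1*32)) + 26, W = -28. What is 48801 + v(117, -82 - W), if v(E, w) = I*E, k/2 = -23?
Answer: 50439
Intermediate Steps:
k = -46 (k = 2*(-23) = -46)
I = 14 (I = (66 + (-46 - 1*32)) + 26 = (66 + (-46 - 32)) + 26 = (66 - 78) + 26 = -12 + 26 = 14)
v(E, w) = 14*E
48801 + v(117, -82 - W) = 48801 + 14*117 = 48801 + 1638 = 50439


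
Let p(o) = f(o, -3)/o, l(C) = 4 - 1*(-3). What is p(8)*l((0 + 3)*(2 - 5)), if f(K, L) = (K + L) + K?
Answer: 91/8 ≈ 11.375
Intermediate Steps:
f(K, L) = L + 2*K
l(C) = 7 (l(C) = 4 + 3 = 7)
p(o) = (-3 + 2*o)/o
p(8)*l((0 + 3)*(2 - 5)) = (2 - 3/8)*7 = (13/8)*7 = 91/8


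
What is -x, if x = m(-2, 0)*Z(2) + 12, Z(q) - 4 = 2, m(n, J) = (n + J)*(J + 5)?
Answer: 48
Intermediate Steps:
m(n, J) = (5 + J)*(J + n) (m(n, J) = (J + n)*(5 + J) = (5 + J)*(J + n))
Z(q) = 6 (Z(q) = 4 + 2 = 6)
x = -48 (x = (0² + 5*0 + 5*(-2) + 0*(-2))*6 + 12 = (0 + 0 - 10 + 0)*6 + 12 = -10*6 + 12 = -60 + 12 = -48)
-x = -1*(-48) = 48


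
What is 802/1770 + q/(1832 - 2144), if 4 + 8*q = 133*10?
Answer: -2213/28320 ≈ -0.078143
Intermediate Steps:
q = 663/4 (q = -½ + (133*10)/8 = -½ + (⅛)*1330 = -½ + 665/4 = 663/4 ≈ 165.75)
802/1770 + q/(1832 - 2144) = 802/1770 + 663/(4*(1832 - 2144)) = 802*(1/1770) + (663/4)/(-312) = 401/885 + (663/4)*(-1/312) = 401/885 - 17/32 = -2213/28320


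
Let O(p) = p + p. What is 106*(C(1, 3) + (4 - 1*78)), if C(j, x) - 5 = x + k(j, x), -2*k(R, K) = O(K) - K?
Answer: -7155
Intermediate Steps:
O(p) = 2*p
k(R, K) = -K/2 (k(R, K) = -(2*K - K)/2 = -K/2)
C(j, x) = 5 + x/2 (C(j, x) = 5 + (x - x/2) = 5 + x/2)
106*(C(1, 3) + (4 - 1*78)) = 106*((5 + (½)*3) + (4 - 1*78)) = 106*((5 + 3/2) + (4 - 78)) = 106*(13/2 - 74) = 106*(-135/2) = -7155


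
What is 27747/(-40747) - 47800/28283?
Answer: -2732475001/1152447401 ≈ -2.3710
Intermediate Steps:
27747/(-40747) - 47800/28283 = 27747*(-1/40747) - 47800*1/28283 = -27747/40747 - 47800/28283 = -2732475001/1152447401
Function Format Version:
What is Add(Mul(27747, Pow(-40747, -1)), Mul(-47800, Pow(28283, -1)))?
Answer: Rational(-2732475001, 1152447401) ≈ -2.3710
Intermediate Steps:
Add(Mul(27747, Pow(-40747, -1)), Mul(-47800, Pow(28283, -1))) = Add(Mul(27747, Rational(-1, 40747)), Mul(-47800, Rational(1, 28283))) = Add(Rational(-27747, 40747), Rational(-47800, 28283)) = Rational(-2732475001, 1152447401)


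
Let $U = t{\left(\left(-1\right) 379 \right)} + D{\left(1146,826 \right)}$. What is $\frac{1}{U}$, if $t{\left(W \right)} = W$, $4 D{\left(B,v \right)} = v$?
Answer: $- \frac{2}{345} \approx -0.0057971$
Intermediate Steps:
$D{\left(B,v \right)} = \frac{v}{4}$
$U = - \frac{345}{2}$ ($U = \left(-1\right) 379 + \frac{1}{4} \cdot 826 = -379 + \frac{413}{2} = - \frac{345}{2} \approx -172.5$)
$\frac{1}{U} = \frac{1}{- \frac{345}{2}} = - \frac{2}{345}$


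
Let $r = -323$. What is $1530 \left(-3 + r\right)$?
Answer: $-498780$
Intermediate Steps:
$1530 \left(-3 + r\right) = 1530 \left(-3 - 323\right) = 1530 \left(-326\right) = -498780$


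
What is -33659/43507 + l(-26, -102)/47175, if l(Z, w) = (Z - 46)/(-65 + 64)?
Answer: -528243607/684147575 ≈ -0.77212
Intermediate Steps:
l(Z, w) = 46 - Z (l(Z, w) = (-46 + Z)/(-1) = (-46 + Z)*(-1) = 46 - Z)
-33659/43507 + l(-26, -102)/47175 = -33659/43507 + (46 - 1*(-26))/47175 = -33659*1/43507 + (46 + 26)*(1/47175) = -33659/43507 + 72*(1/47175) = -33659/43507 + 24/15725 = -528243607/684147575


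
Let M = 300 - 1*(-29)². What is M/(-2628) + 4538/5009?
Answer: 14635733/13163652 ≈ 1.1118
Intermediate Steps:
M = -541 (M = 300 - 1*841 = 300 - 841 = -541)
M/(-2628) + 4538/5009 = -541/(-2628) + 4538/5009 = -541*(-1/2628) + 4538*(1/5009) = 541/2628 + 4538/5009 = 14635733/13163652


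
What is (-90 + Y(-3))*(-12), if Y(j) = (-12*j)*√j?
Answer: 1080 - 432*I*√3 ≈ 1080.0 - 748.25*I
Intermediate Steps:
Y(j) = -12*j^(3/2)
(-90 + Y(-3))*(-12) = (-90 - (-36)*I*√3)*(-12) = (-90 + 36*I*√3)*(-12) = 1080 - 432*I*√3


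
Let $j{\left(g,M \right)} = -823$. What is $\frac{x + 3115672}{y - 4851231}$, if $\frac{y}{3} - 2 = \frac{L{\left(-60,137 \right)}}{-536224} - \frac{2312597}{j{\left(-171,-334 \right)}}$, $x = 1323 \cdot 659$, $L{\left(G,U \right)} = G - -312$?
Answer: $- \frac{439936450414552}{534296326353051} \approx -0.82339$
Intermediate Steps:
$L{\left(G,U \right)} = 312 + G$ ($L{\left(G,U \right)} = G + 312 = 312 + G$)
$x = 871857$
$y = \frac{930714323277}{110328088}$ ($y = 6 + 3 \left(\frac{312 - 60}{-536224} - \frac{2312597}{-823}\right) = 6 + 3 \left(252 \left(- \frac{1}{536224}\right) - - \frac{2312597}{823}\right) = 6 + 3 \left(- \frac{63}{134056} + \frac{2312597}{823}\right) = 6 + 3 \cdot \frac{310017451583}{110328088} = 6 + \frac{930052354749}{110328088} = \frac{930714323277}{110328088} \approx 8435.9$)
$\frac{x + 3115672}{y - 4851231} = \frac{871857 + 3115672}{\frac{930714323277}{110328088} - 4851231} = \frac{3987529}{- \frac{534296326353051}{110328088}} = 3987529 \left(- \frac{110328088}{534296326353051}\right) = - \frac{439936450414552}{534296326353051}$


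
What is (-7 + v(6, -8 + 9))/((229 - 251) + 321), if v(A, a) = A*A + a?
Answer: 30/299 ≈ 0.10033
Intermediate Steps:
v(A, a) = a + A**2 (v(A, a) = A**2 + a = a + A**2)
(-7 + v(6, -8 + 9))/((229 - 251) + 321) = (-7 + ((-8 + 9) + 6**2))/((229 - 251) + 321) = (-7 + (1 + 36))/(-22 + 321) = (-7 + 37)/299 = 30*(1/299) = 30/299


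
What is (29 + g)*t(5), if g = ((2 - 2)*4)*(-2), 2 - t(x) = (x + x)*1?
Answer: -232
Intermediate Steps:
t(x) = 2 - 2*x (t(x) = 2 - (x + x) = 2 - 2*x)
g = 0 (g = (0*4)*(-2) = 0*(-2) = 0)
(29 + g)*t(5) = (29 + 0)*(2 - 2*5) = 29*(2 - 10) = 29*(-8) = -232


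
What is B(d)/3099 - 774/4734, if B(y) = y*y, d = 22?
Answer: -5965/815037 ≈ -0.0073187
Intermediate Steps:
B(y) = y**2
B(d)/3099 - 774/4734 = 22**2/3099 - 774/4734 = 484*(1/3099) - 774*1/4734 = 484/3099 - 43/263 = -5965/815037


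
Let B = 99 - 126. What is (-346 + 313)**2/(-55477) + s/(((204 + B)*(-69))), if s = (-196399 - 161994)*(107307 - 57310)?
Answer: 994068762044660/677540601 ≈ 1.4672e+6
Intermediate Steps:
B = -27
s = -17918574821 (s = -358393*49997 = -17918574821)
(-346 + 313)**2/(-55477) + s/(((204 + B)*(-69))) = (-346 + 313)**2/(-55477) - 17918574821*(-1/(69*(204 - 27))) = (-33)**2*(-1/55477) - 17918574821/(177*(-69)) = 1089*(-1/55477) - 17918574821/(-12213) = -1089/55477 - 17918574821*(-1/12213) = -1089/55477 + 17918574821/12213 = 994068762044660/677540601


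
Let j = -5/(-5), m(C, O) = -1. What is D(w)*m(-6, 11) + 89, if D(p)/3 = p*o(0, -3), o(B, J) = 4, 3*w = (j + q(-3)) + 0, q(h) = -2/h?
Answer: 247/3 ≈ 82.333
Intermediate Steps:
j = 1 (j = -5*(-⅕) = 1)
w = 5/9 (w = ((1 - 2/(-3)) + 0)/3 = ((1 - 2*(-⅓)) + 0)/3 = ((1 + ⅔) + 0)/3 = (5/3 + 0)/3 = (⅓)*(5/3) = 5/9 ≈ 0.55556)
D(p) = 12*p (D(p) = 3*(p*4) = 3*(4*p) = 12*p)
D(w)*m(-6, 11) + 89 = (12*(5/9))*(-1) + 89 = (20/3)*(-1) + 89 = -20/3 + 89 = 247/3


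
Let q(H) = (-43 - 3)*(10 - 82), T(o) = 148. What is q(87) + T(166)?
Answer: 3460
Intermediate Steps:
q(H) = 3312 (q(H) = -46*(-72) = 3312)
q(87) + T(166) = 3312 + 148 = 3460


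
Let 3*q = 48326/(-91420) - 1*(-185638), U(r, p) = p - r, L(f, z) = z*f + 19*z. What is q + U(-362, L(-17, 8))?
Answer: 8537323957/137130 ≈ 62257.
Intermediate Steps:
L(f, z) = 19*z + f*z (L(f, z) = f*z + 19*z = 19*z + f*z)
q = 8485488817/137130 (q = (48326/(-91420) - 1*(-185638))/3 = (48326*(-1/91420) + 185638)/3 = (-24163/45710 + 185638)/3 = (⅓)*(8485488817/45710) = 8485488817/137130 ≈ 61879.)
q + U(-362, L(-17, 8)) = 8485488817/137130 + (8*(19 - 17) - 1*(-362)) = 8485488817/137130 + (8*2 + 362) = 8485488817/137130 + (16 + 362) = 8485488817/137130 + 378 = 8537323957/137130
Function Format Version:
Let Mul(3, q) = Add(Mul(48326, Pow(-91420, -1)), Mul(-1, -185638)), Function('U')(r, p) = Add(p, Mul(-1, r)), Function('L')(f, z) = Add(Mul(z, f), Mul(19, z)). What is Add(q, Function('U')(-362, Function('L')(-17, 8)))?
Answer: Rational(8537323957, 137130) ≈ 62257.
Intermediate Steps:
Function('L')(f, z) = Add(Mul(19, z), Mul(f, z)) (Function('L')(f, z) = Add(Mul(f, z), Mul(19, z)) = Add(Mul(19, z), Mul(f, z)))
q = Rational(8485488817, 137130) (q = Mul(Rational(1, 3), Add(Mul(48326, Pow(-91420, -1)), Mul(-1, -185638))) = Mul(Rational(1, 3), Add(Mul(48326, Rational(-1, 91420)), 185638)) = Mul(Rational(1, 3), Add(Rational(-24163, 45710), 185638)) = Mul(Rational(1, 3), Rational(8485488817, 45710)) = Rational(8485488817, 137130) ≈ 61879.)
Add(q, Function('U')(-362, Function('L')(-17, 8))) = Add(Rational(8485488817, 137130), Add(Mul(8, Add(19, -17)), Mul(-1, -362))) = Add(Rational(8485488817, 137130), Add(Mul(8, 2), 362)) = Add(Rational(8485488817, 137130), Add(16, 362)) = Add(Rational(8485488817, 137130), 378) = Rational(8537323957, 137130)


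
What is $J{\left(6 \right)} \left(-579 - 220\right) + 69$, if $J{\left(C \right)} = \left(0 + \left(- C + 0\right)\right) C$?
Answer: $28833$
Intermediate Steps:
$J{\left(C \right)} = - C^{2}$ ($J{\left(C \right)} = \left(0 - C\right) C = - C C = - C^{2}$)
$J{\left(6 \right)} \left(-579 - 220\right) + 69 = - 6^{2} \left(-579 - 220\right) + 69 = \left(-1\right) 36 \left(-579 - 220\right) + 69 = \left(-36\right) \left(-799\right) + 69 = 28764 + 69 = 28833$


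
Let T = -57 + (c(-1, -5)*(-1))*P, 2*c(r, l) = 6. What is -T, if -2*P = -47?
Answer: 255/2 ≈ 127.50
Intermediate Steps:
P = 47/2 (P = -1/2*(-47) = 47/2 ≈ 23.500)
c(r, l) = 3 (c(r, l) = (1/2)*6 = 3)
T = -255/2 (T = -57 + (3*(-1))*(47/2) = -57 - 3*47/2 = -57 - 141/2 = -255/2 ≈ -127.50)
-T = -1*(-255/2) = 255/2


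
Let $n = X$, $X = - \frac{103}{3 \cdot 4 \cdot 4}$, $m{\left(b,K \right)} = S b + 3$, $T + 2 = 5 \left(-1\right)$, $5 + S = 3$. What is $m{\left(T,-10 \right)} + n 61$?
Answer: $- \frac{5467}{48} \approx -113.9$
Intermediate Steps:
$S = -2$ ($S = -5 + 3 = -2$)
$T = -7$ ($T = -2 + 5 \left(-1\right) = -2 - 5 = -7$)
$m{\left(b,K \right)} = 3 - 2 b$ ($m{\left(b,K \right)} = - 2 b + 3 = 3 - 2 b$)
$X = - \frac{103}{48}$ ($X = - \frac{103}{12 \cdot 4} = - \frac{103}{48} \approx -2.1458$)
$n = - \frac{103}{48} \approx -2.1458$
$m{\left(T,-10 \right)} + n 61 = \left(3 - -14\right) - \frac{6283}{48} = \left(3 + 14\right) - \frac{6283}{48} = 17 - \frac{6283}{48} = - \frac{5467}{48}$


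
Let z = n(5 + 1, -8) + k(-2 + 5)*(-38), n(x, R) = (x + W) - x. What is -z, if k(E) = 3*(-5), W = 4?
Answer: -574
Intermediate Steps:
k(E) = -15
n(x, R) = 4 (n(x, R) = (x + 4) - x = (4 + x) - x = 4)
z = 574 (z = 4 - 15*(-38) = 4 + 570 = 574)
-z = -1*574 = -574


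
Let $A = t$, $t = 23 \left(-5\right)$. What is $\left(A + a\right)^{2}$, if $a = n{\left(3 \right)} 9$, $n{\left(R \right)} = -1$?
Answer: $15376$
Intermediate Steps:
$a = -9$ ($a = \left(-1\right) 9 = -9$)
$t = -115$
$A = -115$
$\left(A + a\right)^{2} = \left(-115 - 9\right)^{2} = \left(-124\right)^{2} = 15376$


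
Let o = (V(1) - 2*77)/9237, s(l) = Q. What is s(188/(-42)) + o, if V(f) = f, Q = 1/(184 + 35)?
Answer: -8090/674301 ≈ -0.011998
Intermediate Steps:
Q = 1/219 ≈ 0.0045662
s(l) = 1/219
o = -51/3079 (o = (1 - 2*77)/9237 = (1 - 154)*(1/9237) = -153*1/9237 = -51/3079 ≈ -0.016564)
s(188/(-42)) + o = 1/219 - 51/3079 = -8090/674301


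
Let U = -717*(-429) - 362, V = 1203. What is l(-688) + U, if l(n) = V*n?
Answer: -520433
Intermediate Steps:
l(n) = 1203*n
U = 307231 (U = 307593 - 362 = 307231)
l(-688) + U = 1203*(-688) + 307231 = -827664 + 307231 = -520433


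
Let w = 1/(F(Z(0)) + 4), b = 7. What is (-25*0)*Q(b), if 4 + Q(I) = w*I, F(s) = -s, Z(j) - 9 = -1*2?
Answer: 0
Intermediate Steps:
Z(j) = 7 (Z(j) = 9 - 1*2 = 9 - 2 = 7)
w = -1/3 (w = 1/(-1*7 + 4) = 1/(-7 + 4) = 1/(-3) = -1/3 ≈ -0.33333)
Q(I) = -4 - I/3
(-25*0)*Q(b) = (-25*0)*(-4 - 1/3*7) = 0*(-4 - 7/3) = 0*(-19/3) = 0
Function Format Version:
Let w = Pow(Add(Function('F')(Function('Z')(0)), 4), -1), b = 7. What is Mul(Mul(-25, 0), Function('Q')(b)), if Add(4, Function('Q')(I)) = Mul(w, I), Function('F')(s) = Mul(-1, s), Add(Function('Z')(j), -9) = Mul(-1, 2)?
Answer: 0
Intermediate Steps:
Function('Z')(j) = 7 (Function('Z')(j) = Add(9, Mul(-1, 2)) = Add(9, -2) = 7)
w = Rational(-1, 3) (w = Pow(Add(Mul(-1, 7), 4), -1) = Pow(Add(-7, 4), -1) = Pow(-3, -1) = Rational(-1, 3) ≈ -0.33333)
Function('Q')(I) = Add(-4, Mul(Rational(-1, 3), I))
Mul(Mul(-25, 0), Function('Q')(b)) = Mul(Mul(-25, 0), Add(-4, Mul(Rational(-1, 3), 7))) = Mul(0, Add(-4, Rational(-7, 3))) = Mul(0, Rational(-19, 3)) = 0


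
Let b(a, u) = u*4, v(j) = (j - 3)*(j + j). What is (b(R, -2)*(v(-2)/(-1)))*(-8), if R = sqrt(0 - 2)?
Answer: -1280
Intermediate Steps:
v(j) = 2*j*(-3 + j) (v(j) = (-3 + j)*(2*j) = 2*j*(-3 + j))
R = I*sqrt(2) (R = sqrt(-2) = I*sqrt(2) ≈ 1.4142*I)
b(a, u) = 4*u
(b(R, -2)*(v(-2)/(-1)))*(-8) = ((4*(-2))*((2*(-2)*(-3 - 2))/(-1)))*(-8) = -8*2*(-2)*(-5)*(-1)*(-8) = -160*(-1)*(-8) = -8*(-20)*(-8) = 160*(-8) = -1280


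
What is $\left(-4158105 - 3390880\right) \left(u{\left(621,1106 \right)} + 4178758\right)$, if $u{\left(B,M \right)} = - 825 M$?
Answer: $-24657310097380$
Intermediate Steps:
$\left(-4158105 - 3390880\right) \left(u{\left(621,1106 \right)} + 4178758\right) = \left(-4158105 - 3390880\right) \left(\left(-825\right) 1106 + 4178758\right) = - 7548985 \left(-912450 + 4178758\right) = \left(-7548985\right) 3266308 = -24657310097380$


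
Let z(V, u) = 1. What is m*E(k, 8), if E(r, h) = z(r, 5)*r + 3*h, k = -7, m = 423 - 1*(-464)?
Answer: 15079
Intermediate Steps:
m = 887 (m = 423 + 464 = 887)
E(r, h) = r + 3*h (E(r, h) = 1*r + 3*h = r + 3*h)
m*E(k, 8) = 887*(-7 + 3*8) = 887*(-7 + 24) = 887*17 = 15079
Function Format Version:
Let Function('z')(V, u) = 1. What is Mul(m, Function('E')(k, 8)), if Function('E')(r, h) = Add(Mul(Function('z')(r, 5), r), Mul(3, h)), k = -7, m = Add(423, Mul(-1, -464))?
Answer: 15079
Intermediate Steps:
m = 887 (m = Add(423, 464) = 887)
Function('E')(r, h) = Add(r, Mul(3, h)) (Function('E')(r, h) = Add(Mul(1, r), Mul(3, h)) = Add(r, Mul(3, h)))
Mul(m, Function('E')(k, 8)) = Mul(887, Add(-7, Mul(3, 8))) = Mul(887, Add(-7, 24)) = Mul(887, 17) = 15079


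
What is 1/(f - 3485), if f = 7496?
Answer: 1/4011 ≈ 0.00024931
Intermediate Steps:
1/(f - 3485) = 1/(7496 - 3485) = 1/4011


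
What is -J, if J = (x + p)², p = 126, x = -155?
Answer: -841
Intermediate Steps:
J = 841 (J = (-155 + 126)² = (-29)² = 841)
-J = -1*841 = -841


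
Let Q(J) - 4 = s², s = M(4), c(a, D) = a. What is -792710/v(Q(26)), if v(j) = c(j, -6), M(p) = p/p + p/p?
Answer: -396355/4 ≈ -99089.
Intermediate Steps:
M(p) = 2 (M(p) = 1 + 1 = 2)
s = 2
Q(J) = 8 (Q(J) = 4 + 2² = 4 + 4 = 8)
v(j) = j
-792710/v(Q(26)) = -792710/8 = -792710*⅛ = -396355/4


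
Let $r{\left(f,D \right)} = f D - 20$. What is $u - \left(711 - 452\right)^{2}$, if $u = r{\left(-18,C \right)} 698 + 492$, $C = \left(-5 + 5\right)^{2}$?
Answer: $-80549$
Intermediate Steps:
$C = 0$ ($C = 0^{2} = 0$)
$r{\left(f,D \right)} = -20 + D f$ ($r{\left(f,D \right)} = D f - 20 = -20 + D f$)
$u = -13468$ ($u = \left(-20 + 0 \left(-18\right)\right) 698 + 492 = \left(-20 + 0\right) 698 + 492 = \left(-20\right) 698 + 492 = -13960 + 492 = -13468$)
$u - \left(711 - 452\right)^{2} = -13468 - \left(711 - 452\right)^{2} = -13468 - 259^{2} = -13468 - 67081 = -80549$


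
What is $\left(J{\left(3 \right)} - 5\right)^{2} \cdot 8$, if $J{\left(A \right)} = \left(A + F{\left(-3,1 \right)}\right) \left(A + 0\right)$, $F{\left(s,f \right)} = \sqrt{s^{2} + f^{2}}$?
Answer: $848 + 192 \sqrt{10} \approx 1455.2$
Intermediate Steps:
$F{\left(s,f \right)} = \sqrt{f^{2} + s^{2}}$
$J{\left(A \right)} = A \left(A + \sqrt{10}\right)$ ($J{\left(A \right)} = \left(A + \sqrt{1^{2} + \left(-3\right)^{2}}\right) \left(A + 0\right) = \left(A + \sqrt{1 + 9}\right) A = \left(A + \sqrt{10}\right) A = A \left(A + \sqrt{10}\right)$)
$\left(J{\left(3 \right)} - 5\right)^{2} \cdot 8 = \left(3 \left(3 + \sqrt{10}\right) - 5\right)^{2} \cdot 8 = \left(\left(9 + 3 \sqrt{10}\right) - 5\right)^{2} \cdot 8 = \left(4 + 3 \sqrt{10}\right)^{2} \cdot 8 = 8 \left(4 + 3 \sqrt{10}\right)^{2}$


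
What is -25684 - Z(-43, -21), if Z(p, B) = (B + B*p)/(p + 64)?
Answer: -25726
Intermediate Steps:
Z(p, B) = (B + B*p)/(64 + p)
-25684 - Z(-43, -21) = -25684 - (-21)*(1 - 43)/(64 - 43) = -25684 - (-21)*(-42)/21 = -25684 - 1*42 = -25684 - 42 = -25726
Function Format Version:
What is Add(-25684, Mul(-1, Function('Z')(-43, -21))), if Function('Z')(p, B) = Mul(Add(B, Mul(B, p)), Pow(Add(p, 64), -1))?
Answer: -25726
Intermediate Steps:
Function('Z')(p, B) = Mul(Pow(Add(64, p), -1), Add(B, Mul(B, p))) (Function('Z')(p, B) = Mul(Add(B, Mul(B, p)), Pow(Add(64, p), -1)) = Mul(Pow(Add(64, p), -1), Add(B, Mul(B, p))))
Add(-25684, Mul(-1, Function('Z')(-43, -21))) = Add(-25684, Mul(-1, Mul(-21, Pow(Add(64, -43), -1), Add(1, -43)))) = Add(-25684, Mul(-1, Mul(-21, Pow(21, -1), -42))) = Add(-25684, Mul(-1, Mul(-21, Rational(1, 21), -42))) = Add(-25684, Mul(-1, 42)) = Add(-25684, -42) = -25726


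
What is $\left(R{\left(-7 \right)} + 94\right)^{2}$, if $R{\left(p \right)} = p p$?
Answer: $20449$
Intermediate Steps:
$R{\left(p \right)} = p^{2}$
$\left(R{\left(-7 \right)} + 94\right)^{2} = \left(\left(-7\right)^{2} + 94\right)^{2} = \left(49 + 94\right)^{2} = 143^{2} = 20449$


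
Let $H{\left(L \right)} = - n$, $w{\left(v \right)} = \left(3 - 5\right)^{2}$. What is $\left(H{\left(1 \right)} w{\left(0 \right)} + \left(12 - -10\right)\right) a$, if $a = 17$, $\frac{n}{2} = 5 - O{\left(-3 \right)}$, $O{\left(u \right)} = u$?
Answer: $-714$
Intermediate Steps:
$w{\left(v \right)} = 4$ ($w{\left(v \right)} = \left(3 - 5\right)^{2} = \left(-2\right)^{2} = 4$)
$n = 16$ ($n = 2 \left(5 - -3\right) = 2 \left(5 + 3\right) = 2 \cdot 8 = 16$)
$H{\left(L \right)} = -16$ ($H{\left(L \right)} = \left(-1\right) 16 = -16$)
$\left(H{\left(1 \right)} w{\left(0 \right)} + \left(12 - -10\right)\right) a = \left(\left(-16\right) 4 + \left(12 - -10\right)\right) 17 = \left(-64 + \left(12 + 10\right)\right) 17 = \left(-64 + 22\right) 17 = \left(-42\right) 17 = -714$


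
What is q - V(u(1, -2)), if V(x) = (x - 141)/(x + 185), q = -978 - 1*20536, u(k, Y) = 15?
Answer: -2151337/100 ≈ -21513.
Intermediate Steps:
q = -21514 (q = -978 - 20536 = -21514)
V(x) = (-141 + x)/(185 + x)
q - V(u(1, -2)) = -21514 - (-141 + 15)/(185 + 15) = -21514 - (-126)/200 = -21514 - 1*(-63/100) = -21514 + 63/100 = -2151337/100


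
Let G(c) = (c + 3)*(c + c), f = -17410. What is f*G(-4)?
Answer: -139280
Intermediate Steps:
G(c) = 2*c*(3 + c) (G(c) = (3 + c)*(2*c) = 2*c*(3 + c))
f*G(-4) = -34820*(-4)*(3 - 4) = -34820*(-4)*(-1) = -17410*8 = -139280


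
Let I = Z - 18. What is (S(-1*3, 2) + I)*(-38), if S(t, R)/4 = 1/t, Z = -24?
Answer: 4940/3 ≈ 1646.7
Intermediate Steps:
I = -42 (I = -24 - 18 = -42)
S(t, R) = 4/t
(S(-1*3, 2) + I)*(-38) = (4/((-1*3)) - 42)*(-38) = (4/(-3) - 42)*(-38) = (4*(-1/3) - 42)*(-38) = (-4/3 - 42)*(-38) = -130/3*(-38) = 4940/3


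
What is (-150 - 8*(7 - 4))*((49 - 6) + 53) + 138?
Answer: -16566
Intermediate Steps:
(-150 - 8*(7 - 4))*((49 - 6) + 53) + 138 = (-150 - 8*3)*(43 + 53) + 138 = (-150 - 1*24)*96 + 138 = (-150 - 24)*96 + 138 = -174*96 + 138 = -16704 + 138 = -16566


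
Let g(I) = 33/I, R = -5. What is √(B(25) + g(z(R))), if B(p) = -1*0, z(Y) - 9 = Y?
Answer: √33/2 ≈ 2.8723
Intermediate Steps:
z(Y) = 9 + Y
B(p) = 0
√(B(25) + g(z(R))) = √(0 + 33/(9 - 5)) = √(0 + 33/4) = √(33/4) = √33/2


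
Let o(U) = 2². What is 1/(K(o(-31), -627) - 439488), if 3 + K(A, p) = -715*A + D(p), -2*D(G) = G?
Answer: -2/884075 ≈ -2.2623e-6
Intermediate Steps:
D(G) = -G/2
o(U) = 4
K(A, p) = -3 - 715*A - p/2 (K(A, p) = -3 + (-715*A - p/2) = -3 - 715*A - p/2)
1/(K(o(-31), -627) - 439488) = 1/((-3 - 715*4 - ½*(-627)) - 439488) = 1/((-3 - 2860 + 627/2) - 439488) = 1/(-5099/2 - 439488) = 1/(-884075/2) = -2/884075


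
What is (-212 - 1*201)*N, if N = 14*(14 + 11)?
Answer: -144550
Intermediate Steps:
N = 350 (N = 14*25 = 350)
(-212 - 1*201)*N = (-212 - 1*201)*350 = (-212 - 201)*350 = -413*350 = -144550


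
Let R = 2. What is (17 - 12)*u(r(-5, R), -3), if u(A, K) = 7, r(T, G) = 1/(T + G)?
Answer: 35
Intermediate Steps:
r(T, G) = 1/(G + T)
(17 - 12)*u(r(-5, R), -3) = (17 - 12)*7 = 5*7 = 35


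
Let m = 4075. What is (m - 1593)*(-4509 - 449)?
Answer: -12305756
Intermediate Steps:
(m - 1593)*(-4509 - 449) = (4075 - 1593)*(-4509 - 449) = 2482*(-4958) = -12305756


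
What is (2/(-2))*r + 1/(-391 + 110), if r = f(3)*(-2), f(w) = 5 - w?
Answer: 1123/281 ≈ 3.9964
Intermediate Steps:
r = -4 (r = (5 - 1*3)*(-2) = (5 - 3)*(-2) = 2*(-2) = -4)
(2/(-2))*r + 1/(-391 + 110) = (2/(-2))*(-4) + 1/(-391 + 110) = (2*(-1/2))*(-4) + 1/(-281) = -1*(-4) - 1/281 = 4 - 1/281 = 1123/281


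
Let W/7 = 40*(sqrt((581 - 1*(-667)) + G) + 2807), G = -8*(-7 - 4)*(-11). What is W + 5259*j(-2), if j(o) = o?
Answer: 775442 + 560*sqrt(70) ≈ 7.8013e+5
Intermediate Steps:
G = -968 (G = -8*(-11)*(-11) = 88*(-11) = -968)
W = 785960 + 560*sqrt(70) (W = 7*(40*(sqrt((581 - 1*(-667)) - 968) + 2807)) = 7*(40*(sqrt((581 + 667) - 968) + 2807)) = 7*(40*(sqrt(1248 - 968) + 2807)) = 7*(40*(sqrt(280) + 2807)) = 7*(40*(2*sqrt(70) + 2807)) = 7*(40*(2807 + 2*sqrt(70))) = 7*(112280 + 80*sqrt(70)) = 785960 + 560*sqrt(70) ≈ 7.9065e+5)
W + 5259*j(-2) = (785960 + 560*sqrt(70)) + 5259*(-2) = (785960 + 560*sqrt(70)) - 10518 = 775442 + 560*sqrt(70)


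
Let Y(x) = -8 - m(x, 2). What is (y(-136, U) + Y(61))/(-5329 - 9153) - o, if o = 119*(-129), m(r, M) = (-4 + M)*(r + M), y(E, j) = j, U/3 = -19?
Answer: 222313121/14482 ≈ 15351.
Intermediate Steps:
U = -57 (U = 3*(-19) = -57)
m(r, M) = (-4 + M)*(M + r)
Y(x) = -4 + 2*x (Y(x) = -8 - (2² - 4*2 - 4*x + 2*x) = -8 - (4 - 8 - 4*x + 2*x) = -8 - (-4 - 2*x) = -8 + (4 + 2*x) = -4 + 2*x)
o = -15351
(y(-136, U) + Y(61))/(-5329 - 9153) - o = (-57 + (-4 + 2*61))/(-5329 - 9153) - 1*(-15351) = (-57 + (-4 + 122))/(-14482) + 15351 = (-57 + 118)*(-1/14482) + 15351 = 61*(-1/14482) + 15351 = -61/14482 + 15351 = 222313121/14482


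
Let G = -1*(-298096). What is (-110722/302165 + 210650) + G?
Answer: 153725124368/302165 ≈ 5.0875e+5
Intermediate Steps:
G = 298096
(-110722/302165 + 210650) + G = (-110722/302165 + 210650) + 298096 = 63650946528/302165 + 298096 = 153725124368/302165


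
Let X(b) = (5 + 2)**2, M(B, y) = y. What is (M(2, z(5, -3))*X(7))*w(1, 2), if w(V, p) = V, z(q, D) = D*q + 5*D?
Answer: -1470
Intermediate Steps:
z(q, D) = 5*D + D*q
X(b) = 49 (X(b) = 7**2 = 49)
(M(2, z(5, -3))*X(7))*w(1, 2) = (-3*(5 + 5)*49)*1 = (-3*10*49)*1 = -30*49*1 = -1470*1 = -1470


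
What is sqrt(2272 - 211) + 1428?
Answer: 1428 + 3*sqrt(229) ≈ 1473.4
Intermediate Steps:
sqrt(2272 - 211) + 1428 = sqrt(2061) + 1428 = 3*sqrt(229) + 1428 = 1428 + 3*sqrt(229)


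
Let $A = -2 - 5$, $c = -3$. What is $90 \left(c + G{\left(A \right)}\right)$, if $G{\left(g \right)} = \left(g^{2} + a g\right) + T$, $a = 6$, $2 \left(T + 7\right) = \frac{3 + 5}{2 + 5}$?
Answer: $- \frac{1530}{7} \approx -218.57$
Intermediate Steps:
$T = - \frac{45}{7}$ ($T = -7 + \frac{\left(3 + 5\right) \frac{1}{2 + 5}}{2} = -7 + \frac{8 \cdot \frac{1}{7}}{2} = -7 + \frac{1}{2} \cdot \frac{8}{7} = -7 + \frac{4}{7} = - \frac{45}{7} \approx -6.4286$)
$A = -7$
$G{\left(g \right)} = - \frac{45}{7} + g^{2} + 6 g$ ($G{\left(g \right)} = \left(g^{2} + 6 g\right) - \frac{45}{7} = - \frac{45}{7} + g^{2} + 6 g$)
$90 \left(c + G{\left(A \right)}\right) = 90 \left(-3 + \left(- \frac{45}{7} + \left(-7\right)^{2} + 6 \left(-7\right)\right)\right) = 90 \left(-3 - - \frac{4}{7}\right) = 90 \left(-3 + \frac{4}{7}\right) = 90 \left(- \frac{17}{7}\right) = - \frac{1530}{7}$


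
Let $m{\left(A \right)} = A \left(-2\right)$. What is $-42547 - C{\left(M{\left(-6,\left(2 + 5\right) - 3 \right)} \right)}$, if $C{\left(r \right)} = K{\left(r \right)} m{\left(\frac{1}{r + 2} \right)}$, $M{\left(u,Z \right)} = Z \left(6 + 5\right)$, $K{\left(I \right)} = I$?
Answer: $- \frac{978537}{23} \approx -42545.0$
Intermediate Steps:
$M{\left(u,Z \right)} = 11 Z$ ($M{\left(u,Z \right)} = Z 11 = 11 Z$)
$m{\left(A \right)} = - 2 A$
$C{\left(r \right)} = - \frac{2 r}{2 + r}$ ($C{\left(r \right)} = r \left(- \frac{2}{r + 2}\right) = r \left(- \frac{2}{2 + r}\right) = - \frac{2 r}{2 + r}$)
$-42547 - C{\left(M{\left(-6,\left(2 + 5\right) - 3 \right)} \right)} = -42547 - - \frac{2 \cdot 11 \left(\left(2 + 5\right) - 3\right)}{2 + 11 \left(\left(2 + 5\right) - 3\right)} = -42547 - - \frac{2 \cdot 11 \left(7 - 3\right)}{2 + 11 \left(7 - 3\right)} = -42547 - - \frac{2 \cdot 11 \cdot 4}{2 + 11 \cdot 4} = -42547 - \left(-2\right) 44 \frac{1}{2 + 44} = -42547 - \left(-2\right) 44 \cdot \frac{1}{46} = -42547 - - \frac{44}{23} = -42547 + \frac{44}{23} = - \frac{978537}{23}$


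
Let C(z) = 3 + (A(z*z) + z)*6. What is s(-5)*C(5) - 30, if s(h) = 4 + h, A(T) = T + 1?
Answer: -219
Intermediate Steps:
A(T) = 1 + T
C(z) = 9 + 6*z + 6*z² (C(z) = 3 + ((1 + z*z) + z)*6 = 3 + ((1 + z²) + z)*6 = 3 + (1 + z + z²)*6 = 3 + (6 + 6*z + 6*z²) = 9 + 6*z + 6*z²)
s(-5)*C(5) - 30 = (4 - 5)*(9 + 6*5 + 6*5²) - 30 = -(9 + 30 + 6*25) - 30 = -(9 + 30 + 150) - 30 = -1*189 - 30 = -189 - 30 = -219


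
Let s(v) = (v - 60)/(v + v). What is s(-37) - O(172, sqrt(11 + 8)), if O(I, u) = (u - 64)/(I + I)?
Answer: 4763/3182 - sqrt(19)/344 ≈ 1.4842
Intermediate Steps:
s(v) = (-60 + v)/(2*v) (s(v) = (-60 + v)/((2*v)) = (-60 + v)*(1/(2*v)) = (-60 + v)/(2*v))
O(I, u) = (-64 + u)/(2*I) (O(I, u) = (-64 + u)/((2*I)) = (-64 + u)*(1/(2*I)) = (-64 + u)/(2*I))
s(-37) - O(172, sqrt(11 + 8)) = (1/2)*(-60 - 37)/(-37) - (-64 + sqrt(11 + 8))/(2*172) = (1/2)*(-1/37)*(-97) - (-64 + sqrt(19))/(2*172) = 97/74 - (-8/43 + sqrt(19)/344) = 97/74 + (8/43 - sqrt(19)/344) = 4763/3182 - sqrt(19)/344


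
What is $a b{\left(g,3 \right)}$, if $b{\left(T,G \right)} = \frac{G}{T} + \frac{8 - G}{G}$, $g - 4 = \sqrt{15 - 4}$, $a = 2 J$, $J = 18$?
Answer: $\frac{732}{5} - \frac{108 \sqrt{11}}{5} \approx 74.761$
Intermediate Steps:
$a = 36$ ($a = 2 \cdot 18 = 36$)
$g = 4 + \sqrt{11}$ ($g = 4 + \sqrt{15 - 4} = 4 + \sqrt{11} \approx 7.3166$)
$b{\left(T,G \right)} = \frac{G}{T} + \frac{8 - G}{G}$
$a b{\left(g,3 \right)} = 36 \left(-1 + \frac{8}{3} + \frac{3}{4 + \sqrt{11}}\right) = 36 \left(\frac{5}{3} + \frac{3}{4 + \sqrt{11}}\right) = 60 + \frac{108}{4 + \sqrt{11}}$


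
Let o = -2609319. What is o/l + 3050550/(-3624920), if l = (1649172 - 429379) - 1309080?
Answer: 918619817163/32365823204 ≈ 28.382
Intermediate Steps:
l = -89287 (l = 1219793 - 1309080 = -89287)
o/l + 3050550/(-3624920) = -2609319/(-89287) + 3050550/(-3624920) = -2609319*(-1/89287) + 3050550*(-1/3624920) = 2609319/89287 - 305055/362492 = 918619817163/32365823204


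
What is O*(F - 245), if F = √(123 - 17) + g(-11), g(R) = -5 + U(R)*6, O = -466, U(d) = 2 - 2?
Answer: 116500 - 466*√106 ≈ 1.1170e+5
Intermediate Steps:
U(d) = 0
g(R) = -5 (g(R) = -5 + 0*6 = -5 + 0 = -5)
F = -5 + √106 (F = √(123 - 17) - 5 = √106 - 5 = -5 + √106 ≈ 5.2956)
O*(F - 245) = -466*((-5 + √106) - 245) = -466*(-250 + √106) = 116500 - 466*√106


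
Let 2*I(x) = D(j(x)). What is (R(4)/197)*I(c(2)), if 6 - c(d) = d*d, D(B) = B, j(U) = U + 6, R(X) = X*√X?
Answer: 32/197 ≈ 0.16244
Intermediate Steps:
R(X) = X^(3/2)
j(U) = 6 + U
c(d) = 6 - d² (c(d) = 6 - d*d = 6 - d²)
I(x) = 3 + x/2 (I(x) = (6 + x)/2 = 3 + x/2)
(R(4)/197)*I(c(2)) = (4^(3/2)/197)*(3 + (6 - 1*2²)/2) = (8*(1/197))*(3 + (6 - 1*4)/2) = 8*(3 + (6 - 4)/2)/197 = 8*(3 + (½)*2)/197 = 8*(3 + 1)/197 = (8/197)*4 = 32/197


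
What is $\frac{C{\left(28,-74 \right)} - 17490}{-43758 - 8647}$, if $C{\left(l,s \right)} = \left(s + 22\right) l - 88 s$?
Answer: $\frac{12434}{52405} \approx 0.23727$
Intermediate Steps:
$C{\left(l,s \right)} = - 88 s + l \left(22 + s\right)$ ($C{\left(l,s \right)} = \left(22 + s\right) l - 88 s = l \left(22 + s\right) - 88 s = - 88 s + l \left(22 + s\right)$)
$\frac{C{\left(28,-74 \right)} - 17490}{-43758 - 8647} = \frac{\left(\left(-88\right) \left(-74\right) + 22 \cdot 28 + 28 \left(-74\right)\right) - 17490}{-43758 - 8647} = \frac{\left(6512 + 616 - 2072\right) - 17490}{-52405} = \left(5056 - 17490\right) \left(- \frac{1}{52405}\right) = \left(-12434\right) \left(- \frac{1}{52405}\right) = \frac{12434}{52405}$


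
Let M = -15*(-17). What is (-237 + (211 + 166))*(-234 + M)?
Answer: 2940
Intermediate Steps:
M = 255
(-237 + (211 + 166))*(-234 + M) = (-237 + (211 + 166))*(-234 + 255) = (-237 + 377)*21 = 140*21 = 2940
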